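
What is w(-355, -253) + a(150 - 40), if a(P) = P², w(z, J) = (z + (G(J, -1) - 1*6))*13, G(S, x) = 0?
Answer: 7407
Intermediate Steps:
w(z, J) = -78 + 13*z (w(z, J) = (z + (0 - 1*6))*13 = (z + (0 - 6))*13 = (z - 6)*13 = (-6 + z)*13 = -78 + 13*z)
w(-355, -253) + a(150 - 40) = (-78 + 13*(-355)) + (150 - 40)² = (-78 - 4615) + 110² = -4693 + 12100 = 7407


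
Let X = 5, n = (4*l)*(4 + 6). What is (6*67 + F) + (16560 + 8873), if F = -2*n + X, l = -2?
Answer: 26000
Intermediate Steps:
n = -80 (n = (4*(-2))*(4 + 6) = -8*10 = -80)
F = 165 (F = -2*(-80) + 5 = 160 + 5 = 165)
(6*67 + F) + (16560 + 8873) = (6*67 + 165) + (16560 + 8873) = (402 + 165) + 25433 = 567 + 25433 = 26000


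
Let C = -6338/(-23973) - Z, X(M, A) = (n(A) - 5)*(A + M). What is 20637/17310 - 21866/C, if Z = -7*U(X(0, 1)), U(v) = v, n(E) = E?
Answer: 1514585532117/1918253810 ≈ 789.56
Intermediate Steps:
X(M, A) = (-5 + A)*(A + M) (X(M, A) = (A - 5)*(A + M) = (-5 + A)*(A + M))
Z = 28 (Z = -7*(1² - 5*1 - 5*0 + 1*0) = -7*(1 - 5 + 0 + 0) = -7*(-4) = 28)
C = -664906/23973 (C = -6338/(-23973) - 1*28 = -6338*(-1/23973) - 28 = 6338/23973 - 28 = -664906/23973 ≈ -27.736)
20637/17310 - 21866/C = 20637/17310 - 21866/(-664906/23973) = 20637*(1/17310) - 21866*(-23973/664906) = 6879/5770 + 262096809/332453 = 1514585532117/1918253810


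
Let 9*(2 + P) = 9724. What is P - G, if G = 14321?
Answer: -119183/9 ≈ -13243.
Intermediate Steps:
P = 9706/9 (P = -2 + (⅑)*9724 = -2 + 9724/9 = 9706/9 ≈ 1078.4)
P - G = 9706/9 - 1*14321 = 9706/9 - 14321 = -119183/9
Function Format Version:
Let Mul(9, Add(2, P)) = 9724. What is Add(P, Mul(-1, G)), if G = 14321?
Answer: Rational(-119183, 9) ≈ -13243.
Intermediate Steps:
P = Rational(9706, 9) (P = Add(-2, Mul(Rational(1, 9), 9724)) = Add(-2, Rational(9724, 9)) = Rational(9706, 9) ≈ 1078.4)
Add(P, Mul(-1, G)) = Add(Rational(9706, 9), Mul(-1, 14321)) = Add(Rational(9706, 9), -14321) = Rational(-119183, 9)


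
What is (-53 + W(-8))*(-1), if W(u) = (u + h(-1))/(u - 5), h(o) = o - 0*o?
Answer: 680/13 ≈ 52.308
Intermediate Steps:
h(o) = o (h(o) = o - 1*0 = o + 0 = o)
W(u) = (-1 + u)/(-5 + u) (W(u) = (u - 1)/(u - 5) = (-1 + u)/(-5 + u))
(-53 + W(-8))*(-1) = (-53 + (-1 - 8)/(-5 - 8))*(-1) = (-53 - 9/(-13))*(-1) = (-53 - 1/13*(-9))*(-1) = (-53 + 9/13)*(-1) = -680/13*(-1) = 680/13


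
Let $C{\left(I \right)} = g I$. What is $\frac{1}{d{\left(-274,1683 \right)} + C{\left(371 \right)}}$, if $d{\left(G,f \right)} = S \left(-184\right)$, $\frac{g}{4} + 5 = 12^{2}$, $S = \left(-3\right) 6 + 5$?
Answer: $\frac{1}{208668} \approx 4.7923 \cdot 10^{-6}$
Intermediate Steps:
$S = -13$ ($S = -18 + 5 = -13$)
$g = 556$ ($g = -20 + 4 \cdot 12^{2} = -20 + 4 \cdot 144 = -20 + 576 = 556$)
$d{\left(G,f \right)} = 2392$ ($d{\left(G,f \right)} = \left(-13\right) \left(-184\right) = 2392$)
$C{\left(I \right)} = 556 I$
$\frac{1}{d{\left(-274,1683 \right)} + C{\left(371 \right)}} = \frac{1}{2392 + 556 \cdot 371} = \frac{1}{2392 + 206276} = \frac{1}{208668}$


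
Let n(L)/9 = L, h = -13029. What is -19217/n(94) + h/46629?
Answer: -3732889/162338 ≈ -22.995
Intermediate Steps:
n(L) = 9*L
-19217/n(94) + h/46629 = -19217/(9*94) - 13029/46629 = -19217/846 - 13029*1/46629 = -19217*1/846 - 4343/15543 = -19217/846 - 4343/15543 = -3732889/162338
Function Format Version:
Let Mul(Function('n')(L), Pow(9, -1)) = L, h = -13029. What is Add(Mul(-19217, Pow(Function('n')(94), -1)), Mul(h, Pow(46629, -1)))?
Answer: Rational(-3732889, 162338) ≈ -22.995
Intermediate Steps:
Function('n')(L) = Mul(9, L)
Add(Mul(-19217, Pow(Function('n')(94), -1)), Mul(h, Pow(46629, -1))) = Add(Mul(-19217, Pow(Mul(9, 94), -1)), Mul(-13029, Pow(46629, -1))) = Add(Mul(-19217, Pow(846, -1)), Mul(-13029, Rational(1, 46629))) = Add(Mul(-19217, Rational(1, 846)), Rational(-4343, 15543)) = Add(Rational(-19217, 846), Rational(-4343, 15543)) = Rational(-3732889, 162338)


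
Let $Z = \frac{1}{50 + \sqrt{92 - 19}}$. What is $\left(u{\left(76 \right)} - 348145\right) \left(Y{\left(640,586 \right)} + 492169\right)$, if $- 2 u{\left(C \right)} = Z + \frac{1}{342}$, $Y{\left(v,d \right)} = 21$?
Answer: $- \frac{47409741830191255}{276678} + \frac{246095 \sqrt{73}}{2427} \approx -1.7135 \cdot 10^{11}$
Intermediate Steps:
$Z = \frac{1}{50 + \sqrt{73}} \approx 0.017081$
$u{\left(C \right)} = - \frac{6509}{553356} + \frac{\sqrt{73}}{4854}$ ($u{\left(C \right)} = - \frac{\left(\frac{50}{2427} - \frac{\sqrt{73}}{2427}\right) + \frac{1}{342}}{2} = - \frac{\frac{6509}{276678} - \frac{\sqrt{73}}{2427}}{2} = - \frac{6509}{553356} + \frac{\sqrt{73}}{4854}$)
$\left(u{\left(76 \right)} - 348145\right) \left(Y{\left(640,586 \right)} + 492169\right) = \left(\left(- \frac{6509}{553356} + \frac{\sqrt{73}}{4854}\right) - 348145\right) \left(21 + 492169\right) = \left(- \frac{192648131129}{553356} + \frac{\sqrt{73}}{4854}\right) 492190 = - \frac{47409741830191255}{276678} + \frac{246095 \sqrt{73}}{2427}$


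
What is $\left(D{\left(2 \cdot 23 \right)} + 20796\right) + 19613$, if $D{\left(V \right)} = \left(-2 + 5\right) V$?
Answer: $40547$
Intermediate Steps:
$D{\left(V \right)} = 3 V$
$\left(D{\left(2 \cdot 23 \right)} + 20796\right) + 19613 = \left(3 \cdot 2 \cdot 23 + 20796\right) + 19613 = \left(3 \cdot 46 + 20796\right) + 19613 = \left(138 + 20796\right) + 19613 = 20934 + 19613 = 40547$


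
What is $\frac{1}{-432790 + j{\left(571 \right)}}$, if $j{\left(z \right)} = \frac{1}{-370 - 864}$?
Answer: $- \frac{1234}{534062861} \approx -2.3106 \cdot 10^{-6}$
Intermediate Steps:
$j{\left(z \right)} = - \frac{1}{1234}$ ($j{\left(z \right)} = \frac{1}{-1234} = - \frac{1}{1234}$)
$\frac{1}{-432790 + j{\left(571 \right)}} = \frac{1}{-432790 - \frac{1}{1234}} = \frac{1}{- \frac{534062861}{1234}} = - \frac{1234}{534062861}$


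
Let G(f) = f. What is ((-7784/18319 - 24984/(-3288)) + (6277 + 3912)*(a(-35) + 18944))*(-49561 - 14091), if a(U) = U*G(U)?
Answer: -4689778024535581784/358529 ≈ -1.3081e+13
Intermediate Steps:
a(U) = U² (a(U) = U*U = U²)
((-7784/18319 - 24984/(-3288)) + (6277 + 3912)*(a(-35) + 18944))*(-49561 - 14091) = ((-7784/18319 - 24984/(-3288)) + (6277 + 3912)*((-35)² + 18944))*(-49561 - 14091) = ((-7784*1/18319 - 24984*(-1/3288)) + 10189*(1225 + 18944))*(-63652) = ((-1112/2617 + 1041/137) + 10189*20169)*(-63652) = (2571953/358529 + 205501941)*(-63652) = (73678407976742/358529)*(-63652) = -4689778024535581784/358529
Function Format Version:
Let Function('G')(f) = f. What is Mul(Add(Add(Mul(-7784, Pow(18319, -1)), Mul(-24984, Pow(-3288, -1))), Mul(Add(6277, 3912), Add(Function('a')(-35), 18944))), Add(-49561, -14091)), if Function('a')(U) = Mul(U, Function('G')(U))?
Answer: Rational(-4689778024535581784, 358529) ≈ -1.3081e+13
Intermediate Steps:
Function('a')(U) = Pow(U, 2) (Function('a')(U) = Mul(U, U) = Pow(U, 2))
Mul(Add(Add(Mul(-7784, Pow(18319, -1)), Mul(-24984, Pow(-3288, -1))), Mul(Add(6277, 3912), Add(Function('a')(-35), 18944))), Add(-49561, -14091)) = Mul(Add(Add(Mul(-7784, Pow(18319, -1)), Mul(-24984, Pow(-3288, -1))), Mul(Add(6277, 3912), Add(Pow(-35, 2), 18944))), Add(-49561, -14091)) = Mul(Add(Add(Mul(-7784, Rational(1, 18319)), Mul(-24984, Rational(-1, 3288))), Mul(10189, Add(1225, 18944))), -63652) = Mul(Add(Add(Rational(-1112, 2617), Rational(1041, 137)), Mul(10189, 20169)), -63652) = Mul(Add(Rational(2571953, 358529), 205501941), -63652) = Mul(Rational(73678407976742, 358529), -63652) = Rational(-4689778024535581784, 358529)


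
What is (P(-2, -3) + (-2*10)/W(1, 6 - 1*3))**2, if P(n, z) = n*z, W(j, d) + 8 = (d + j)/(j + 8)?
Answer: 21609/289 ≈ 74.772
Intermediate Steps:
W(j, d) = -8 + (d + j)/(8 + j) (W(j, d) = -8 + (d + j)/(j + 8) = -8 + (d + j)/(8 + j))
(P(-2, -3) + (-2*10)/W(1, 6 - 1*3))**2 = (-2*(-3) + (-2*10)/(((-64 + (6 - 1*3) - 7*1)/(8 + 1))))**2 = (6 - 20*9/(-64 + (6 - 3) - 7))**2 = (6 - 20*9/(-64 + 3 - 7))**2 = (6 - 20/((1/9)*(-68)))**2 = (6 - 20/(-68/9))**2 = (6 - 20*(-9/68))**2 = (6 + 45/17)**2 = (147/17)**2 = 21609/289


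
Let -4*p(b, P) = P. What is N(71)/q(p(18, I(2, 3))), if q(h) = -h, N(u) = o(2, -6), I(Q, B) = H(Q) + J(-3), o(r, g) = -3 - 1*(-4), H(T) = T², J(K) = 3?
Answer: 4/7 ≈ 0.57143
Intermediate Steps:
o(r, g) = 1 (o(r, g) = -3 + 4 = 1)
I(Q, B) = 3 + Q² (I(Q, B) = Q² + 3 = 3 + Q²)
N(u) = 1
p(b, P) = -P/4
N(71)/q(p(18, I(2, 3))) = 1/(-(-1)*(3 + 2²)/4) = 1/(-(-1)*(3 + 4)/4) = 1/(-(-1)*7/4) = 1/(-1*(-7/4)) = 1/(7/4) = 1*(4/7) = 4/7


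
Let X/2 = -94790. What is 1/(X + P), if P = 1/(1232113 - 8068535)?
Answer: -6836422/1296048882761 ≈ -5.2748e-6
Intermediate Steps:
P = -1/6836422 (P = 1/(-6836422) = -1/6836422 ≈ -1.4628e-7)
X = -189580 (X = 2*(-94790) = -189580)
1/(X + P) = 1/(-189580 - 1/6836422) = 1/(-1296048882761/6836422) = -6836422/1296048882761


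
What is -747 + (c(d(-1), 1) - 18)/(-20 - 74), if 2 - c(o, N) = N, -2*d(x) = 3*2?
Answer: -70201/94 ≈ -746.82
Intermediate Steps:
d(x) = -3 (d(x) = -3*2/2 = -½*6 = -3)
c(o, N) = 2 - N
-747 + (c(d(-1), 1) - 18)/(-20 - 74) = -747 + ((2 - 1*1) - 18)/(-20 - 74) = -747 + ((2 - 1) - 18)/(-94) = -747 - (1 - 18)/94 = -747 - 1/94*(-17) = -747 + 17/94 = -70201/94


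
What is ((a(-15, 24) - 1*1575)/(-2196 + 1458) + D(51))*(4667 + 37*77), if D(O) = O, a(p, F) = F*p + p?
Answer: 49590568/123 ≈ 4.0318e+5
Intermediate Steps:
a(p, F) = p + F*p
((a(-15, 24) - 1*1575)/(-2196 + 1458) + D(51))*(4667 + 37*77) = ((-15*(1 + 24) - 1*1575)/(-2196 + 1458) + 51)*(4667 + 37*77) = ((-15*25 - 1575)/(-738) + 51)*(4667 + 2849) = ((-375 - 1575)*(-1/738) + 51)*7516 = (-1950*(-1/738) + 51)*7516 = (325/123 + 51)*7516 = (6598/123)*7516 = 49590568/123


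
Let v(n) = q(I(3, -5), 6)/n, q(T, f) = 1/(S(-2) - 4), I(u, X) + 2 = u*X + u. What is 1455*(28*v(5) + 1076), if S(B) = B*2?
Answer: 3129123/2 ≈ 1.5646e+6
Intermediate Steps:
S(B) = 2*B
I(u, X) = -2 + u + X*u (I(u, X) = -2 + (u*X + u) = -2 + (X*u + u) = -2 + (u + X*u) = -2 + u + X*u)
q(T, f) = -⅛ (q(T, f) = 1/(2*(-2) - 4) = 1/(-4 - 4) = 1/(-8) = -⅛)
v(n) = -1/(8*n)
1455*(28*v(5) + 1076) = 1455*(28*(-⅛/5) + 1076) = 1455*(28*(-⅛*⅕) + 1076) = 1455*(28*(-1/40) + 1076) = 1455*(-7/10 + 1076) = 1455*(10753/10) = 3129123/2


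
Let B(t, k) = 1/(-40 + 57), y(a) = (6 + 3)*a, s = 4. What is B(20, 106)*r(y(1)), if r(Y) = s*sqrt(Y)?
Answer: 12/17 ≈ 0.70588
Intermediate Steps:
y(a) = 9*a
B(t, k) = 1/17
r(Y) = 4*sqrt(Y)
B(20, 106)*r(y(1)) = (4*sqrt(9*1))/17 = (4*sqrt(9))/17 = (4*3)/17 = (1/17)*12 = 12/17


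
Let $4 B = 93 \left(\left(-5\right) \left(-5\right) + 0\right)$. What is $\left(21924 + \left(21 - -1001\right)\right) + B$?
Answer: $\frac{94109}{4} \approx 23527.0$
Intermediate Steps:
$B = \frac{2325}{4}$ ($B = \frac{93 \left(\left(-5\right) \left(-5\right) + 0\right)}{4} = \frac{93 \left(25 + 0\right)}{4} = \frac{93 \cdot 25}{4} = \frac{1}{4} \cdot 2325 = \frac{2325}{4} \approx 581.25$)
$\left(21924 + \left(21 - -1001\right)\right) + B = \left(21924 + \left(21 - -1001\right)\right) + \frac{2325}{4} = \left(21924 + \left(21 + 1001\right)\right) + \frac{2325}{4} = \left(21924 + 1022\right) + \frac{2325}{4} = 22946 + \frac{2325}{4} = \frac{94109}{4}$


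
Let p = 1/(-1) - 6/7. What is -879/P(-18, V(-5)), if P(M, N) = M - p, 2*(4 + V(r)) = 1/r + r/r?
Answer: 6153/113 ≈ 54.451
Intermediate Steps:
V(r) = -7/2 + 1/(2*r) (V(r) = -4 + (1/r + r/r)/2 = -4 + (1/r + 1)/2 = -4 + (1 + 1/r)/2 = -4 + (½ + 1/(2*r)) = -7/2 + 1/(2*r))
p = -13/7 (p = 1*(-1) - 6*⅐ = -1 - 6/7 = -13/7 ≈ -1.8571)
P(M, N) = 13/7 + M (P(M, N) = M - 1*(-13/7) = M + 13/7 = 13/7 + M)
-879/P(-18, V(-5)) = -879/(13/7 - 18) = -879/(-113/7) = -879*(-7/113) = 6153/113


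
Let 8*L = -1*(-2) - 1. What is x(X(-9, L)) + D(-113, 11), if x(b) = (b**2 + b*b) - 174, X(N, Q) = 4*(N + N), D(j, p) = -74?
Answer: 10120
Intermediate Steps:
L = 1/8 (L = (-1*(-2) - 1)/8 = (2 - 1)/8 = (1/8)*1 = 1/8 ≈ 0.12500)
X(N, Q) = 8*N (X(N, Q) = 4*(2*N) = 8*N)
x(b) = -174 + 2*b**2 (x(b) = (b**2 + b**2) - 174 = 2*b**2 - 174 = -174 + 2*b**2)
x(X(-9, L)) + D(-113, 11) = (-174 + 2*(8*(-9))**2) - 74 = (-174 + 2*(-72)**2) - 74 = (-174 + 2*5184) - 74 = (-174 + 10368) - 74 = 10194 - 74 = 10120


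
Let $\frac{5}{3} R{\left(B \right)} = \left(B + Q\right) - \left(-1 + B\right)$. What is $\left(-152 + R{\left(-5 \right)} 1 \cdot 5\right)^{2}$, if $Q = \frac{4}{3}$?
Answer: $21025$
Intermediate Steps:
$Q = \frac{4}{3}$ ($Q = 4 \cdot \frac{1}{3} = \frac{4}{3} \approx 1.3333$)
$R{\left(B \right)} = \frac{7}{5}$ ($R{\left(B \right)} = \frac{3 \left(\left(B + \frac{4}{3}\right) - \left(-1 + B\right)\right)}{5} = \frac{3 \left(\left(\frac{4}{3} + B\right) - \left(-1 + B\right)\right)}{5} = \frac{3}{5} \cdot \frac{7}{3} = \frac{7}{5}$)
$\left(-152 + R{\left(-5 \right)} 1 \cdot 5\right)^{2} = \left(-152 + \frac{7 \cdot 1 \cdot 5}{5}\right)^{2} = \left(-152 + \frac{7}{5} \cdot 5\right)^{2} = \left(-152 + 7\right)^{2} = \left(-145\right)^{2} = 21025$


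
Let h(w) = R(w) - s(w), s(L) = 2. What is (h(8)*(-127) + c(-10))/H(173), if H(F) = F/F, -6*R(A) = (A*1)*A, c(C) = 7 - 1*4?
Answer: 4835/3 ≈ 1611.7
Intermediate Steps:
c(C) = 3 (c(C) = 7 - 4 = 3)
R(A) = -A²/6 (R(A) = -A*1*A/6 = -A*A/6 = -A²/6)
H(F) = 1
h(w) = -2 - w²/6 (h(w) = -w²/6 - 1*2 = -w²/6 - 2 = -2 - w²/6)
(h(8)*(-127) + c(-10))/H(173) = ((-2 - ⅙*8²)*(-127) + 3)/1 = ((-2 - ⅙*64)*(-127) + 3)*1 = ((-2 - 32/3)*(-127) + 3)*1 = (-38/3*(-127) + 3)*1 = (4826/3 + 3)*1 = (4835/3)*1 = 4835/3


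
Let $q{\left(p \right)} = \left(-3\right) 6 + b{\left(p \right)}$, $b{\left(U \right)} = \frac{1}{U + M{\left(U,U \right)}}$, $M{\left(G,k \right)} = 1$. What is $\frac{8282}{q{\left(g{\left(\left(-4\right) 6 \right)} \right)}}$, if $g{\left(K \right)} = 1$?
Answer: $- \frac{16564}{35} \approx -473.26$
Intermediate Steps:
$b{\left(U \right)} = \frac{1}{1 + U}$ ($b{\left(U \right)} = \frac{1}{U + 1} = \frac{1}{1 + U}$)
$q{\left(p \right)} = -18 + \frac{1}{1 + p}$ ($q{\left(p \right)} = \left(-3\right) 6 + \frac{1}{1 + p} = -18 + \frac{1}{1 + p}$)
$\frac{8282}{q{\left(g{\left(\left(-4\right) 6 \right)} \right)}} = \frac{8282}{\frac{1}{1 + 1} \left(-17 - 18\right)} = \frac{8282}{\frac{1}{2} \left(-17 - 18\right)} = \frac{8282}{\frac{1}{2} \left(-35\right)} = \frac{8282}{- \frac{35}{2}} = 8282 \left(- \frac{2}{35}\right) = - \frac{16564}{35}$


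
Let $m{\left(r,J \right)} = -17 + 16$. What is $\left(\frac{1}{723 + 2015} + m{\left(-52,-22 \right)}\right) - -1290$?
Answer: $\frac{3529283}{2738} \approx 1289.0$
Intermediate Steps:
$m{\left(r,J \right)} = -1$
$\left(\frac{1}{723 + 2015} + m{\left(-52,-22 \right)}\right) - -1290 = \left(\frac{1}{723 + 2015} - 1\right) - -1290 = \left(\frac{1}{2738} - 1\right) + 1290 = - \frac{2737}{2738} + 1290 = \frac{3529283}{2738}$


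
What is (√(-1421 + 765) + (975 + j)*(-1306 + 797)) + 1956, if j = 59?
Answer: -524350 + 4*I*√41 ≈ -5.2435e+5 + 25.612*I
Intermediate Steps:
(√(-1421 + 765) + (975 + j)*(-1306 + 797)) + 1956 = (√(-1421 + 765) + (975 + 59)*(-1306 + 797)) + 1956 = (√(-656) + 1034*(-509)) + 1956 = (4*I*√41 - 526306) + 1956 = (-526306 + 4*I*√41) + 1956 = -524350 + 4*I*√41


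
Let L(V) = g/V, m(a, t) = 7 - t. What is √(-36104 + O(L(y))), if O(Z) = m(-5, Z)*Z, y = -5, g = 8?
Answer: 4*I*√56434/5 ≈ 190.05*I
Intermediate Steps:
L(V) = 8/V
O(Z) = Z*(7 - Z) (O(Z) = (7 - Z)*Z = Z*(7 - Z))
√(-36104 + O(L(y))) = √(-36104 + (8/(-5))*(7 - 8/(-5))) = √(-36104 + (8*(-⅕))*(7 - 8*(-1)/5)) = √(-36104 - 8*(7 - 1*(-8/5))/5) = √(-36104 - 8*(7 + 8/5)/5) = √(-36104 - 8/5*43/5) = √(-36104 - 344/25) = √(-902944/25) = 4*I*√56434/5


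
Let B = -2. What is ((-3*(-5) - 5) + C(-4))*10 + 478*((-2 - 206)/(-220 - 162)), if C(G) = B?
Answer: 64992/191 ≈ 340.27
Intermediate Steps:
C(G) = -2
((-3*(-5) - 5) + C(-4))*10 + 478*((-2 - 206)/(-220 - 162)) = ((-3*(-5) - 5) - 2)*10 + 478*((-2 - 206)/(-220 - 162)) = ((15 - 5) - 2)*10 + 478*(-208/(-382)) = (10 - 2)*10 + 478*(-208*(-1/382)) = 8*10 + 478*(104/191) = 80 + 49712/191 = 64992/191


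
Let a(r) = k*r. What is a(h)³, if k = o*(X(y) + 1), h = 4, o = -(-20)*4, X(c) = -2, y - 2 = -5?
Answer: -32768000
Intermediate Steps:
y = -3 (y = 2 - 5 = -3)
o = 80 (o = -4*(-20) = 80)
k = -80 (k = 80*(-2 + 1) = 80*(-1) = -80)
a(r) = -80*r
a(h)³ = (-80*4)³ = (-320)³ = -32768000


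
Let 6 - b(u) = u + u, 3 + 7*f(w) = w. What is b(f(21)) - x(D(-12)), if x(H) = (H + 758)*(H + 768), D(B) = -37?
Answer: -3689351/7 ≈ -5.2705e+5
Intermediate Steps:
x(H) = (758 + H)*(768 + H)
f(w) = -3/7 + w/7
b(u) = 6 - 2*u (b(u) = 6 - (u + u) = 6 - 2*u)
b(f(21)) - x(D(-12)) = (6 - 2*(-3/7 + (⅐)*21)) - (582144 + (-37)² + 1526*(-37)) = (6 - 2*(-3/7 + 3)) - (582144 + 1369 - 56462) = (6 - 2*18/7) - 1*527051 = (6 - 36/7) - 527051 = 6/7 - 527051 = -3689351/7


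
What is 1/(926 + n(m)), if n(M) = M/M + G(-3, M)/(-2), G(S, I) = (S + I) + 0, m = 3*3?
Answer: 1/924 ≈ 0.0010823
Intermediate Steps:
m = 9
G(S, I) = I + S (G(S, I) = (I + S) + 0 = I + S)
n(M) = 5/2 - M/2 (n(M) = M/M + (M - 3)/(-2) = 1 + (-3 + M)*(-½) = 1 + (3/2 - M/2) = 5/2 - M/2)
1/(926 + n(m)) = 1/(926 + (5/2 - ½*9)) = 1/(926 + (5/2 - 9/2)) = 1/(926 - 2) = 1/924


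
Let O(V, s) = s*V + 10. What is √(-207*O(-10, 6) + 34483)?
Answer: √44833 ≈ 211.74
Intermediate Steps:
O(V, s) = 10 + V*s (O(V, s) = V*s + 10 = 10 + V*s)
√(-207*O(-10, 6) + 34483) = √(-207*(10 - 10*6) + 34483) = √(-207*(10 - 60) + 34483) = √(-207*(-50) + 34483) = √(10350 + 34483) = √44833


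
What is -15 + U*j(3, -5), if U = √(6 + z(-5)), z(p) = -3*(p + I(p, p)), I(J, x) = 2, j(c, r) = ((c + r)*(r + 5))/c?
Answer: -15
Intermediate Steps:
j(c, r) = (5 + r)*(c + r)/c (j(c, r) = ((c + r)*(5 + r))/c = ((5 + r)*(c + r))/c = (5 + r)*(c + r)/c)
z(p) = -6 - 3*p (z(p) = -3*(p + 2) = -3*(2 + p) = -6 - 3*p)
U = √15 (U = √(6 + (-6 - 3*(-5))) = √(6 + (-6 + 15)) = √(6 + 9) = √15 ≈ 3.8730)
-15 + U*j(3, -5) = -15 + √15*(((-5)² + 5*(-5) + 3*(5 - 5))/3) = -15 + √15*((25 - 25 + 3*0)/3) = -15 + √15*((25 - 25 + 0)/3) = -15 + √15*((⅓)*0) = -15 + √15*0 = -15 + 0 = -15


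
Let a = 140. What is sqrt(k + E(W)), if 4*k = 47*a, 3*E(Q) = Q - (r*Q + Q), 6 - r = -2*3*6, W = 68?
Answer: 3*sqrt(77) ≈ 26.325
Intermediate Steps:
r = 42 (r = 6 - (-2*3)*6 = 6 - (-6)*6 = 6 - 1*(-36) = 6 + 36 = 42)
E(Q) = -14*Q (E(Q) = (Q - (42*Q + Q))/3 = (Q - 43*Q)/3 = (-42*Q)/3 = -14*Q)
k = 1645 (k = (47*140)/4 = (1/4)*6580 = 1645)
sqrt(k + E(W)) = sqrt(1645 - 14*68) = sqrt(1645 - 952) = sqrt(693) = 3*sqrt(77)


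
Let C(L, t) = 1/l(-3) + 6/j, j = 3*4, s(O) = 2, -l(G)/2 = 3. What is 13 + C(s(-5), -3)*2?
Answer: 41/3 ≈ 13.667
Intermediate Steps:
l(G) = -6 (l(G) = -2*3 = -6)
j = 12
C(L, t) = ⅓ (C(L, t) = 1/(-6) + 6/12 = 1*(-⅙) + 6*(1/12) = -⅙ + ½ = ⅓)
13 + C(s(-5), -3)*2 = 13 + (⅓)*2 = 13 + ⅔ = 41/3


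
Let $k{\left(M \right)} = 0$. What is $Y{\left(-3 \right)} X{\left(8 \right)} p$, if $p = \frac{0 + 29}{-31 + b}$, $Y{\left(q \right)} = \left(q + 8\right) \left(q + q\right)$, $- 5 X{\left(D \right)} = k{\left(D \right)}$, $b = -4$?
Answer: $0$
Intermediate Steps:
$X{\left(D \right)} = 0$ ($X{\left(D \right)} = \left(- \frac{1}{5}\right) 0 = 0$)
$Y{\left(q \right)} = 2 q \left(8 + q\right)$ ($Y{\left(q \right)} = \left(8 + q\right) 2 q = 2 q \left(8 + q\right)$)
$p = - \frac{29}{35}$ ($p = \frac{0 + 29}{-31 - 4} = \frac{29}{-35} = 29 \left(- \frac{1}{35}\right) = - \frac{29}{35} \approx -0.82857$)
$Y{\left(-3 \right)} X{\left(8 \right)} p = 2 \left(-3\right) \left(8 - 3\right) 0 \left(- \frac{29}{35}\right) = 2 \left(-3\right) 5 \cdot 0 \left(- \frac{29}{35}\right) = \left(-30\right) 0 \left(- \frac{29}{35}\right) = 0 \left(- \frac{29}{35}\right) = 0$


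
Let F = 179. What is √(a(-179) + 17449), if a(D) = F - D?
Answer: √17807 ≈ 133.44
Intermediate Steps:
a(D) = 179 - D
√(a(-179) + 17449) = √((179 - 1*(-179)) + 17449) = √((179 + 179) + 17449) = √(358 + 17449) = √17807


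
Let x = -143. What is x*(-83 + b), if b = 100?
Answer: -2431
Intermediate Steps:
x*(-83 + b) = -143*(-83 + 100) = -143*17 = -2431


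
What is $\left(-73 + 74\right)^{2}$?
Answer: $1$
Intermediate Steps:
$\left(-73 + 74\right)^{2} = 1^{2} = 1$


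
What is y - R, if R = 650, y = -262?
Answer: -912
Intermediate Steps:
y - R = -262 - 1*650 = -262 - 650 = -912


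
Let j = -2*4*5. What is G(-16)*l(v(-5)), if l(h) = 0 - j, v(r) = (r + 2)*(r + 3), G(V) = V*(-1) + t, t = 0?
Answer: 640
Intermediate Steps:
G(V) = -V (G(V) = V*(-1) + 0 = -V + 0 = -V)
j = -40 (j = -8*5 = -40)
v(r) = (2 + r)*(3 + r)
l(h) = 40 (l(h) = 0 - 1*(-40) = 0 + 40 = 40)
G(-16)*l(v(-5)) = -1*(-16)*40 = 16*40 = 640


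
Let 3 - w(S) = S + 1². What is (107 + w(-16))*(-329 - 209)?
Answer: -67250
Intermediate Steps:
w(S) = 2 - S (w(S) = 3 - (S + 1²) = 3 - (S + 1) = 3 - (1 + S) = 3 + (-1 - S) = 2 - S)
(107 + w(-16))*(-329 - 209) = (107 + (2 - 1*(-16)))*(-329 - 209) = (107 + (2 + 16))*(-538) = (107 + 18)*(-538) = 125*(-538) = -67250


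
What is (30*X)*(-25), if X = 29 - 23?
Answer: -4500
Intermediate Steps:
X = 6
(30*X)*(-25) = (30*6)*(-25) = 180*(-25) = -4500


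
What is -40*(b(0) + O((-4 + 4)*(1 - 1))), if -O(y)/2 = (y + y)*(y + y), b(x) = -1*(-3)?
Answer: -120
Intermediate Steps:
b(x) = 3
O(y) = -8*y² (O(y) = -2*(y + y)*(y + y) = -2*2*y*2*y = -8*y²)
-40*(b(0) + O((-4 + 4)*(1 - 1))) = -40*(3 - 8*(1 - 1)²*(-4 + 4)²) = -40*(3 - 8*(0*0)²) = -40*(3 - 8*0²) = -40*(3 - 8*0) = -40*(3 + 0) = -40*3 = -120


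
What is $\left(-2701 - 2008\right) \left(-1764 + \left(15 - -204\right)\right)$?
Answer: $7275405$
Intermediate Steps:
$\left(-2701 - 2008\right) \left(-1764 + \left(15 - -204\right)\right) = - 4709 \left(-1764 + \left(15 + 204\right)\right) = - 4709 \left(-1764 + 219\right) = \left(-4709\right) \left(-1545\right) = 7275405$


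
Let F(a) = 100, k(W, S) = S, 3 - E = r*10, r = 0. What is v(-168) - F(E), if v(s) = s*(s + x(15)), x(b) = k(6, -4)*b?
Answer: 38204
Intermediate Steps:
E = 3 (E = 3 - 0*10 = 3 - 1*0 = 3 + 0 = 3)
x(b) = -4*b
v(s) = s*(-60 + s) (v(s) = s*(s - 4*15) = s*(s - 60) = s*(-60 + s))
v(-168) - F(E) = -168*(-60 - 168) - 1*100 = -168*(-228) - 100 = 38304 - 100 = 38204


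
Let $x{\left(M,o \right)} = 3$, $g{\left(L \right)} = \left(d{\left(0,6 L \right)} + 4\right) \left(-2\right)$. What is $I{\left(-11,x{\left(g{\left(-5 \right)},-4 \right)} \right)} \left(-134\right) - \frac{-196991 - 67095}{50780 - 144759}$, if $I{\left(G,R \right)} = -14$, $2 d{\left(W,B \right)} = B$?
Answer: $\frac{176040518}{93979} \approx 1873.2$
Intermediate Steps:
$d{\left(W,B \right)} = \frac{B}{2}$
$g{\left(L \right)} = -8 - 6 L$ ($g{\left(L \right)} = \left(\frac{6 L}{2} + 4\right) \left(-2\right) = \left(3 L + 4\right) \left(-2\right) = \left(4 + 3 L\right) \left(-2\right) = -8 - 6 L$)
$I{\left(-11,x{\left(g{\left(-5 \right)},-4 \right)} \right)} \left(-134\right) - \frac{-196991 - 67095}{50780 - 144759} = \left(-14\right) \left(-134\right) - \frac{-196991 - 67095}{50780 - 144759} = 1876 - - \frac{264086}{-93979} = 1876 - \left(-264086\right) \left(- \frac{1}{93979}\right) = 1876 - \frac{264086}{93979} = \frac{176040518}{93979}$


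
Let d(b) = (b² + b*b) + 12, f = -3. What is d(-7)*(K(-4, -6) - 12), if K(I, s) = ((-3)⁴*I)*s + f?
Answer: 212190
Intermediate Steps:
d(b) = 12 + 2*b² (d(b) = (b² + b²) + 12 = 2*b² + 12 = 12 + 2*b²)
K(I, s) = -3 + 81*I*s (K(I, s) = ((-3)⁴*I)*s - 3 = (81*I)*s - 3 = 81*I*s - 3 = -3 + 81*I*s)
d(-7)*(K(-4, -6) - 12) = (12 + 2*(-7)²)*((-3 + 81*(-4)*(-6)) - 12) = (12 + 2*49)*((-3 + 1944) - 12) = (12 + 98)*(1941 - 12) = 110*1929 = 212190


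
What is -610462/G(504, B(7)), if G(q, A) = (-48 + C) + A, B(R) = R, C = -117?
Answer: 305231/79 ≈ 3863.7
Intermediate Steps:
G(q, A) = -165 + A (G(q, A) = (-48 - 117) + A = -165 + A)
-610462/G(504, B(7)) = -610462/(-165 + 7) = -610462/(-158) = -610462*(-1/158) = 305231/79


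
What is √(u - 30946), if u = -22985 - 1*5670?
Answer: I*√59601 ≈ 244.13*I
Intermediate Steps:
u = -28655 (u = -22985 - 5670 = -28655)
√(u - 30946) = √(-28655 - 30946) = √(-59601) = I*√59601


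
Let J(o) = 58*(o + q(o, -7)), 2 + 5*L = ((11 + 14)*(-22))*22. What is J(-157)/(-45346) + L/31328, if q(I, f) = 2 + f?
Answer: 230753037/1775749360 ≈ 0.12995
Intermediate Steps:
L = -12102/5 (L = -2/5 + (((11 + 14)*(-22))*22)/5 = -2/5 + ((25*(-22))*22)/5 = -2/5 + (-550*22)/5 = -2/5 + (1/5)*(-12100) = -2/5 - 2420 = -12102/5 ≈ -2420.4)
J(o) = -290 + 58*o (J(o) = 58*(o + (2 - 7)) = 58*(o - 5) = 58*(-5 + o) = -290 + 58*o)
J(-157)/(-45346) + L/31328 = (-290 + 58*(-157))/(-45346) - 12102/5/31328 = (-290 - 9106)*(-1/45346) - 12102/5*1/31328 = -9396*(-1/45346) - 6051/78320 = 4698/22673 - 6051/78320 = 230753037/1775749360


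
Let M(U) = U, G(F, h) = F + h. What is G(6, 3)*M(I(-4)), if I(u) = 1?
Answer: 9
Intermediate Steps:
G(6, 3)*M(I(-4)) = (6 + 3)*1 = 9*1 = 9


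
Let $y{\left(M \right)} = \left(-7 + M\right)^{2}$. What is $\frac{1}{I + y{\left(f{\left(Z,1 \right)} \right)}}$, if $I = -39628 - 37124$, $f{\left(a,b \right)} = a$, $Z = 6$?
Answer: $- \frac{1}{76751} \approx -1.3029 \cdot 10^{-5}$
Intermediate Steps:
$I = -76752$ ($I = -39628 - 37124 = -76752$)
$\frac{1}{I + y{\left(f{\left(Z,1 \right)} \right)}} = \frac{1}{-76752 + \left(-7 + 6\right)^{2}} = \frac{1}{-76752 + \left(-1\right)^{2}} = \frac{1}{-76752 + 1} = \frac{1}{-76751} = - \frac{1}{76751}$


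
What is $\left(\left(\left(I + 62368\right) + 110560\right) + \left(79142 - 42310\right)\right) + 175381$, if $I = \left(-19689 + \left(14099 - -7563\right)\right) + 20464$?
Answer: $407578$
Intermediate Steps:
$I = 22437$ ($I = \left(-19689 + \left(14099 + 7563\right)\right) + 20464 = \left(-19689 + 21662\right) + 20464 = 1973 + 20464 = 22437$)
$\left(\left(\left(I + 62368\right) + 110560\right) + \left(79142 - 42310\right)\right) + 175381 = \left(\left(\left(22437 + 62368\right) + 110560\right) + \left(79142 - 42310\right)\right) + 175381 = \left(\left(84805 + 110560\right) + \left(79142 - 42310\right)\right) + 175381 = \left(195365 + 36832\right) + 175381 = 232197 + 175381 = 407578$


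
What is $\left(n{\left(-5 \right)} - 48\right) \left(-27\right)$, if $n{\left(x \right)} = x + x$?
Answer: $1566$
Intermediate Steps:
$n{\left(x \right)} = 2 x$
$\left(n{\left(-5 \right)} - 48\right) \left(-27\right) = \left(2 \left(-5\right) - 48\right) \left(-27\right) = \left(-10 - 48\right) \left(-27\right) = \left(-58\right) \left(-27\right) = 1566$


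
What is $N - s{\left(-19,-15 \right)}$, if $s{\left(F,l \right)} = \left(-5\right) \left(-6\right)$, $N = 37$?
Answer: $7$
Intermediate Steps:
$s{\left(F,l \right)} = 30$
$N - s{\left(-19,-15 \right)} = 37 - 30 = 7$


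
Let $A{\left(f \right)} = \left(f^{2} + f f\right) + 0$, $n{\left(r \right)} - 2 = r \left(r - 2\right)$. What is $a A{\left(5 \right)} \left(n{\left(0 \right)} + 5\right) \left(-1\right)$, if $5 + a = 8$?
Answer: $-1050$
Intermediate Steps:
$n{\left(r \right)} = 2 + r \left(-2 + r\right)$ ($n{\left(r \right)} = 2 + r \left(r - 2\right) = 2 + r \left(-2 + r\right)$)
$a = 3$ ($a = -5 + 8 = 3$)
$A{\left(f \right)} = 2 f^{2}$ ($A{\left(f \right)} = \left(f^{2} + f^{2}\right) + 0 = 2 f^{2} + 0 = 2 f^{2}$)
$a A{\left(5 \right)} \left(n{\left(0 \right)} + 5\right) \left(-1\right) = 3 \cdot 2 \cdot 5^{2} \left(\left(2 + 0^{2} - 0\right) + 5\right) \left(-1\right) = 3 \cdot 2 \cdot 25 \left(\left(2 + 0 + 0\right) + 5\right) \left(-1\right) = 3 \cdot 50 \left(2 + 5\right) \left(-1\right) = 150 \cdot 7 \left(-1\right) = 150 \left(-7\right) = -1050$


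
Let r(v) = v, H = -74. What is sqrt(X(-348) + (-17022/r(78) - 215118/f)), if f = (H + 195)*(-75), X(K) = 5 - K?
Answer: 9*sqrt(1000194)/715 ≈ 12.589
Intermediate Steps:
f = -9075 (f = (-74 + 195)*(-75) = 121*(-75) = -9075)
sqrt(X(-348) + (-17022/r(78) - 215118/f)) = sqrt((5 - 1*(-348)) + (-17022/78 - 215118/(-9075))) = sqrt((5 + 348) + (-17022*1/78 - 215118*(-1/9075))) = sqrt(353 + (-2837/13 + 71706/3025)) = sqrt(353 - 7649747/39325) = sqrt(6231978/39325) = 9*sqrt(1000194)/715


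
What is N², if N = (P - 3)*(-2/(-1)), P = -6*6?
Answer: 6084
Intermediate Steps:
P = -36
N = -78 (N = (-36 - 3)*(-2/(-1)) = -(-78)*(-1) = -39*2 = -78)
N² = (-78)² = 6084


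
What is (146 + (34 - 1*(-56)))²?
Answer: 55696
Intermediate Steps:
(146 + (34 - 1*(-56)))² = (146 + (34 + 56))² = (146 + 90)² = 236² = 55696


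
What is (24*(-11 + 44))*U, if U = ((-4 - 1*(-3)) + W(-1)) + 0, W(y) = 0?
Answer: -792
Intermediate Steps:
U = -1 (U = ((-4 - 1*(-3)) + 0) + 0 = ((-4 + 3) + 0) + 0 = (-1 + 0) + 0 = -1 + 0 = -1)
(24*(-11 + 44))*U = (24*(-11 + 44))*(-1) = (24*33)*(-1) = 792*(-1) = -792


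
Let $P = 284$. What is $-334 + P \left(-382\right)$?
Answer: $-108822$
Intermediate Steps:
$-334 + P \left(-382\right) = -334 + 284 \left(-382\right) = -334 - 108488 = -108822$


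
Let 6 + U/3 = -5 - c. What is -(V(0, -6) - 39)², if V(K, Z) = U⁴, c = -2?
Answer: -282388085604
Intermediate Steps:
U = -27 (U = -18 + 3*(-5 - 1*(-2)) = -18 + 3*(-5 + 2) = -18 + 3*(-3) = -18 - 9 = -27)
V(K, Z) = 531441 (V(K, Z) = (-27)⁴ = 531441)
-(V(0, -6) - 39)² = -(531441 - 39)² = -1*531402² = -1*282388085604 = -282388085604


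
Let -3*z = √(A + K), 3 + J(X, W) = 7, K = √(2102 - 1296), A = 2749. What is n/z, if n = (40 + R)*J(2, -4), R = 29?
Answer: -828/√(2749 + √806) ≈ -15.711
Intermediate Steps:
K = √806 ≈ 28.390
J(X, W) = 4 (J(X, W) = -3 + 7 = 4)
z = -√(2749 + √806)/3 ≈ -17.567
n = 276 (n = (40 + 29)*4 = 69*4 = 276)
n/z = 276/((-√(2749 + √806)/3)) = 276*(-3/√(2749 + √806)) = -828/√(2749 + √806)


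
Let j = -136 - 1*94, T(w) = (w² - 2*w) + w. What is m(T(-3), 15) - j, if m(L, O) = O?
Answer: 245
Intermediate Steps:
T(w) = w² - w
j = -230 (j = -136 - 94 = -230)
m(T(-3), 15) - j = 15 - 1*(-230) = 15 + 230 = 245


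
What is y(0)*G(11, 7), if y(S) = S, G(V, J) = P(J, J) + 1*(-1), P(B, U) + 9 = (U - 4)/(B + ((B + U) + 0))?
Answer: 0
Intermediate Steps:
P(B, U) = -9 + (-4 + U)/(U + 2*B) (P(B, U) = -9 + (U - 4)/(B + ((B + U) + 0)) = -9 + (-4 + U)/(B + (B + U)) = -9 + (-4 + U)/(U + 2*B))
G(V, J) = -1 + 2*(-2 - 13*J)/(3*J) (G(V, J) = 2*(-2 - 9*J - 4*J)/(J + 2*J) + 1*(-1) = 2*(-2 - 13*J)/((3*J)) - 1 = 2*(1/(3*J))*(-2 - 13*J) - 1 = 2*(-2 - 13*J)/(3*J) - 1 = -1 + 2*(-2 - 13*J)/(3*J))
y(0)*G(11, 7) = 0*((⅓)*(-4 - 29*7)/7) = 0*((⅓)*(⅐)*(-4 - 203)) = 0*((⅓)*(⅐)*(-207)) = 0*(-69/7) = 0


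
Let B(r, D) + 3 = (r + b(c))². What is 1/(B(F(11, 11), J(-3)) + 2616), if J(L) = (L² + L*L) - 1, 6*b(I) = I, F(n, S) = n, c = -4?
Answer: 9/24478 ≈ 0.00036768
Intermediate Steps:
b(I) = I/6
J(L) = -1 + 2*L² (J(L) = (L² + L²) - 1 = 2*L² - 1 = -1 + 2*L²)
B(r, D) = -3 + (-⅔ + r)² (B(r, D) = -3 + (r + (⅙)*(-4))² = -3 + (r - ⅔)² = -3 + (-⅔ + r)²)
1/(B(F(11, 11), J(-3)) + 2616) = 1/((-3 + (-2 + 3*11)²/9) + 2616) = 1/((-3 + (-2 + 33)²/9) + 2616) = 1/((-3 + (⅑)*31²) + 2616) = 1/((-3 + (⅑)*961) + 2616) = 1/((-3 + 961/9) + 2616) = 1/(934/9 + 2616) = 1/(24478/9) = 9/24478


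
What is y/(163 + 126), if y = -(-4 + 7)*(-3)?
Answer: 9/289 ≈ 0.031142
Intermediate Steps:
y = 9 (y = -1*3*(-3) = -3*(-3) = 9)
y/(163 + 126) = 9/(163 + 126) = 9/289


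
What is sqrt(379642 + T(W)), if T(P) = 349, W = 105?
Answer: sqrt(379991) ≈ 616.43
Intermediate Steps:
sqrt(379642 + T(W)) = sqrt(379642 + 349) = sqrt(379991)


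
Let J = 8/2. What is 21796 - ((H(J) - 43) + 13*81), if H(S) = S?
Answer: 20782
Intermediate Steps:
J = 4 (J = 8*(1/2) = 4)
21796 - ((H(J) - 43) + 13*81) = 21796 - ((4 - 43) + 13*81) = 21796 - (-39 + 1053) = 21796 - 1*1014 = 21796 - 1014 = 20782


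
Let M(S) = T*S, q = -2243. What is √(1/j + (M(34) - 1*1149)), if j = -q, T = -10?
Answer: I*√7491229718/2243 ≈ 38.588*I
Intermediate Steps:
M(S) = -10*S
j = 2243 (j = -1*(-2243) = 2243)
√(1/j + (M(34) - 1*1149)) = √(1/2243 + (-10*34 - 1*1149)) = √(1/2243 + (-340 - 1149)) = √(1/2243 - 1489) = √(-3339826/2243) = I*√7491229718/2243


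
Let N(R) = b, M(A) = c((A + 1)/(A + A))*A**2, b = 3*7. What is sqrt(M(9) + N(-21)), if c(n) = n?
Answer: sqrt(66) ≈ 8.1240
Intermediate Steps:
b = 21
M(A) = A*(1 + A)/2 (M(A) = ((A + 1)/(A + A))*A**2 = ((1 + A)/((2*A)))*A**2 = ((1 + A)*(1/(2*A)))*A**2 = ((1 + A)/(2*A))*A**2 = A*(1 + A)/2)
N(R) = 21
sqrt(M(9) + N(-21)) = sqrt((1/2)*9*(1 + 9) + 21) = sqrt((1/2)*9*10 + 21) = sqrt(45 + 21) = sqrt(66)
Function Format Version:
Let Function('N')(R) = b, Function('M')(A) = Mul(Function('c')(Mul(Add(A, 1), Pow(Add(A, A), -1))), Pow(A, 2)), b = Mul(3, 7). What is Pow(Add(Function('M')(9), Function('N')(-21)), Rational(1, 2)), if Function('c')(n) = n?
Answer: Pow(66, Rational(1, 2)) ≈ 8.1240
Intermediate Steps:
b = 21
Function('M')(A) = Mul(Rational(1, 2), A, Add(1, A)) (Function('M')(A) = Mul(Mul(Add(A, 1), Pow(Add(A, A), -1)), Pow(A, 2)) = Mul(Mul(Add(1, A), Pow(Mul(2, A), -1)), Pow(A, 2)) = Mul(Mul(Add(1, A), Mul(Rational(1, 2), Pow(A, -1))), Pow(A, 2)) = Mul(Mul(Rational(1, 2), Pow(A, -1), Add(1, A)), Pow(A, 2)) = Mul(Rational(1, 2), A, Add(1, A)))
Function('N')(R) = 21
Pow(Add(Function('M')(9), Function('N')(-21)), Rational(1, 2)) = Pow(Add(Mul(Rational(1, 2), 9, Add(1, 9)), 21), Rational(1, 2)) = Pow(Add(Mul(Rational(1, 2), 9, 10), 21), Rational(1, 2)) = Pow(Add(45, 21), Rational(1, 2)) = Pow(66, Rational(1, 2))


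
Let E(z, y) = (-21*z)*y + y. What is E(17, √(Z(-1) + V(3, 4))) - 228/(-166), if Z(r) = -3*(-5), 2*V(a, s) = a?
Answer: 114/83 - 178*√66 ≈ -1444.7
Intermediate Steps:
V(a, s) = a/2
Z(r) = 15
E(z, y) = y - 21*y*z (E(z, y) = -21*y*z + y = y - 21*y*z)
E(17, √(Z(-1) + V(3, 4))) - 228/(-166) = √(15 + (½)*3)*(1 - 21*17) - 228/(-166) = √(15 + 3/2)*(1 - 357) - 228*(-1)/166 = √(33/2)*(-356) - 1*(-114/83) = (√66/2)*(-356) + 114/83 = -178*√66 + 114/83 = 114/83 - 178*√66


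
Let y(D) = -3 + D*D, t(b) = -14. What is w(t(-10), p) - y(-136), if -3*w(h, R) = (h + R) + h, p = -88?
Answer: -55363/3 ≈ -18454.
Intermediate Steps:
w(h, R) = -2*h/3 - R/3 (w(h, R) = -((h + R) + h)/3 = -((R + h) + h)/3 = -(R + 2*h)/3 = -2*h/3 - R/3)
y(D) = -3 + D²
w(t(-10), p) - y(-136) = (-⅔*(-14) - ⅓*(-88)) - (-3 + (-136)²) = (28/3 + 88/3) - (-3 + 18496) = 116/3 - 1*18493 = 116/3 - 18493 = -55363/3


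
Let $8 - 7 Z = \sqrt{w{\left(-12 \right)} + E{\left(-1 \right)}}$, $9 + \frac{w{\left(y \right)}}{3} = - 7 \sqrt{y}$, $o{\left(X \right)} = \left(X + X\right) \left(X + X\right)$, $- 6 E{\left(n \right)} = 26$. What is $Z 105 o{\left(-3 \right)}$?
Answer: $4320 - 180 \sqrt{-282 - 378 i \sqrt{3}} \approx 1678.0 + 4014.6 i$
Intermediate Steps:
$E{\left(n \right)} = - \frac{13}{3}$ ($E{\left(n \right)} = \left(- \frac{1}{6}\right) 26 = - \frac{13}{3}$)
$o{\left(X \right)} = 4 X^{2}$ ($o{\left(X \right)} = 2 X 2 X = 4 X^{2}$)
$w{\left(y \right)} = -27 - 21 \sqrt{y}$ ($w{\left(y \right)} = -27 + 3 \left(- 7 \sqrt{y}\right) = -27 - 21 \sqrt{y}$)
$Z = \frac{8}{7} - \frac{\sqrt{- \frac{94}{3} - 42 i \sqrt{3}}}{7}$ ($Z = \frac{8}{7} - \frac{\sqrt{\left(-27 - 21 \sqrt{-12}\right) - \frac{13}{3}}}{7} = \frac{8}{7} - \frac{\sqrt{\left(-27 - 21 \cdot 2 i \sqrt{3}\right) - \frac{13}{3}}}{7} = \frac{8}{7} - \frac{\sqrt{\left(-27 - 42 i \sqrt{3}\right) - \frac{13}{3}}}{7} = \frac{8}{7} - \frac{\sqrt{- \frac{94}{3} - 42 i \sqrt{3}}}{7} \approx 0.44392 + 1.0621 i$)
$Z 105 o{\left(-3 \right)} = \left(\frac{8}{7} - \frac{\sqrt{-282 - 378 i \sqrt{3}}}{21}\right) 105 \cdot 4 \left(-3\right)^{2} = \left(\frac{8}{7} - \frac{\sqrt{-282 - 378 i \sqrt{3}}}{21}\right) 105 \cdot 4 \cdot 9 = \left(\frac{8}{7} - \frac{\sqrt{-282 - 378 i \sqrt{3}}}{21}\right) 105 \cdot 36 = \left(\frac{8}{7} - \frac{\sqrt{-282 - 378 i \sqrt{3}}}{21}\right) 3780 = 4320 - 180 \sqrt{-282 - 378 i \sqrt{3}}$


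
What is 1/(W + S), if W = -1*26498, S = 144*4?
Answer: -1/25922 ≈ -3.8577e-5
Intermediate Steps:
S = 576
W = -26498
1/(W + S) = 1/(-26498 + 576) = 1/(-25922) = -1/25922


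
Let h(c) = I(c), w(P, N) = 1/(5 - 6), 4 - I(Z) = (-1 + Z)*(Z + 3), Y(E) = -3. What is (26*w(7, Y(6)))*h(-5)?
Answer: 208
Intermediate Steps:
I(Z) = 4 - (-1 + Z)*(3 + Z) (I(Z) = 4 - (-1 + Z)*(Z + 3) = 4 - (-1 + Z)*(3 + Z))
w(P, N) = -1 (w(P, N) = 1/(-1) = -1)
h(c) = 7 - c**2 - 2*c
(26*w(7, Y(6)))*h(-5) = (26*(-1))*(7 - 1*(-5)**2 - 2*(-5)) = -26*(7 - 1*25 + 10) = -26*(7 - 25 + 10) = -26*(-8) = 208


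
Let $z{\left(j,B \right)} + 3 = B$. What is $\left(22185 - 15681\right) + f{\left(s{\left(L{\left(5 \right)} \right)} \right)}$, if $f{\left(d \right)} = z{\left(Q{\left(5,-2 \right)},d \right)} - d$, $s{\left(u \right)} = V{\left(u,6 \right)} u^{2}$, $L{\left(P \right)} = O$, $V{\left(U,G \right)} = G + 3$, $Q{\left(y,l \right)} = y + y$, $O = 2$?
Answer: $6501$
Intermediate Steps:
$Q{\left(y,l \right)} = 2 y$
$z{\left(j,B \right)} = -3 + B$
$V{\left(U,G \right)} = 3 + G$
$L{\left(P \right)} = 2$
$s{\left(u \right)} = 9 u^{2}$ ($s{\left(u \right)} = \left(3 + 6\right) u^{2} = 9 u^{2}$)
$f{\left(d \right)} = -3$ ($f{\left(d \right)} = \left(-3 + d\right) - d = -3$)
$\left(22185 - 15681\right) + f{\left(s{\left(L{\left(5 \right)} \right)} \right)} = \left(22185 - 15681\right) - 3 = 6504 - 3 = 6501$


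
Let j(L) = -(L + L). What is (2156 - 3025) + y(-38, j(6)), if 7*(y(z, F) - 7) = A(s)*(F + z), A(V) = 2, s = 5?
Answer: -6134/7 ≈ -876.29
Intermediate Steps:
j(L) = -2*L
y(z, F) = 7 + 2*F/7 + 2*z/7 (y(z, F) = 7 + (2*(F + z))/7 = 7 + (2*F + 2*z)/7 = 7 + (2*F/7 + 2*z/7) = 7 + 2*F/7 + 2*z/7)
(2156 - 3025) + y(-38, j(6)) = (2156 - 3025) + (7 + 2*(-2*6)/7 + (2/7)*(-38)) = -869 + (7 + (2/7)*(-12) - 76/7) = -869 + (7 - 24/7 - 76/7) = -869 - 51/7 = -6134/7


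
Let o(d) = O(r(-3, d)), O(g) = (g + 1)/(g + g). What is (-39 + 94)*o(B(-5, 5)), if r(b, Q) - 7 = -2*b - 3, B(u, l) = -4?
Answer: 121/4 ≈ 30.250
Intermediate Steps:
r(b, Q) = 4 - 2*b (r(b, Q) = 7 + (-2*b - 3) = 7 + (-3 - 2*b) = 4 - 2*b)
O(g) = (1 + g)/(2*g) (O(g) = (1 + g)/((2*g)) = (1 + g)*(1/(2*g)) = (1 + g)/(2*g))
o(d) = 11/20 (o(d) = (1 + (4 - 2*(-3)))/(2*(4 - 2*(-3))) = (1 + (4 + 6))/(2*(4 + 6)) = (1/2)*(1 + 10)/10 = (1/2)*(1/10)*11 = 11/20)
(-39 + 94)*o(B(-5, 5)) = (-39 + 94)*(11/20) = 55*(11/20) = 121/4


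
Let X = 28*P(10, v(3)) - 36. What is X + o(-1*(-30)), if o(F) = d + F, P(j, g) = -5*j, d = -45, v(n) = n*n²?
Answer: -1451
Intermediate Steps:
v(n) = n³
o(F) = -45 + F
X = -1436 (X = 28*(-5*10) - 36 = 28*(-50) - 36 = -1400 - 36 = -1436)
X + o(-1*(-30)) = -1436 + (-45 - 1*(-30)) = -1436 + (-45 + 30) = -1436 - 15 = -1451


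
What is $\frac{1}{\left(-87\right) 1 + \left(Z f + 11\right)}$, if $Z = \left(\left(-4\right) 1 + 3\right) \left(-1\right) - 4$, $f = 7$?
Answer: $- \frac{1}{97} \approx -0.010309$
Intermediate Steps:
$Z = -3$ ($Z = \left(-4 + 3\right) \left(-1\right) - 4 = \left(-1\right) \left(-1\right) - 4 = 1 - 4 = -3$)
$\frac{1}{\left(-87\right) 1 + \left(Z f + 11\right)} = \frac{1}{\left(-87\right) 1 + \left(\left(-3\right) 7 + 11\right)} = \frac{1}{-87 + \left(-21 + 11\right)} = \frac{1}{-87 - 10} = \frac{1}{-97} = - \frac{1}{97}$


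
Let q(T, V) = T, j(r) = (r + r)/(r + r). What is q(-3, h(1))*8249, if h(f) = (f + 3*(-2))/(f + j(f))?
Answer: -24747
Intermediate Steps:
j(r) = 1 (j(r) = (2*r)/((2*r)) = (2*r)*(1/(2*r)) = 1)
h(f) = (-6 + f)/(1 + f) (h(f) = (f + 3*(-2))/(f + 1) = (f - 6)/(1 + f) = (-6 + f)/(1 + f))
q(-3, h(1))*8249 = -3*8249 = -24747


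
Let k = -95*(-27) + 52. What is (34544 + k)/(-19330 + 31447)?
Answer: 12387/4039 ≈ 3.0668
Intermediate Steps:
k = 2617 (k = 2565 + 52 = 2617)
(34544 + k)/(-19330 + 31447) = (34544 + 2617)/(-19330 + 31447) = 37161/12117 = 37161*(1/12117) = 12387/4039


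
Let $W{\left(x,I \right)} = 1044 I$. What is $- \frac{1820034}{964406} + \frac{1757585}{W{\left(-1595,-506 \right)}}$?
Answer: $- \frac{1328241980243}{254730485592} \approx -5.2143$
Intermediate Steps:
$- \frac{1820034}{964406} + \frac{1757585}{W{\left(-1595,-506 \right)}} = - \frac{1820034}{964406} + \frac{1757585}{1044 \left(-506\right)} = \left(-1820034\right) \frac{1}{964406} + \frac{1757585}{-528264} = - \frac{910017}{482203} + 1757585 \left(- \frac{1}{528264}\right) = - \frac{910017}{482203} - \frac{1757585}{528264} = - \frac{1328241980243}{254730485592}$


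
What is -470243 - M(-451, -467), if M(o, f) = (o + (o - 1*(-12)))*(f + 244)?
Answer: -668713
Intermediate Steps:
M(o, f) = (12 + 2*o)*(244 + f) (M(o, f) = (o + (o + 12))*(244 + f) = (o + (12 + o))*(244 + f) = (12 + 2*o)*(244 + f))
-470243 - M(-451, -467) = -470243 - (2928 + 12*(-467) + 488*(-451) + 2*(-467)*(-451)) = -470243 - (2928 - 5604 - 220088 + 421234) = -470243 - 1*198470 = -470243 - 198470 = -668713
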